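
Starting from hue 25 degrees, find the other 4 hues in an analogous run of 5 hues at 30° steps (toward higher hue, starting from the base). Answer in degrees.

Analogous hues sit every 30° along the wheel.
25 + 30 = 55°
25 + 60 = 85°
25 + 90 = 115°
25 + 120 = 145°

55°, 85°, 115° and 145°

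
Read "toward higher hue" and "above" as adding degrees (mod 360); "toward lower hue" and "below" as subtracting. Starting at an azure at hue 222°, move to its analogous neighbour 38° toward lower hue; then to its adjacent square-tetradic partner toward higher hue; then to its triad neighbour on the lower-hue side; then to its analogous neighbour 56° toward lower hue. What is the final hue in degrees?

98°

−38° (analog 38° ↓): 222 − 38 = 184°
+90° (square ↑): 184 + 90 = 274°
−120° (triadic ↓): 274 − 120 = 154°
−56° (analog 56° ↓): 154 − 56 = 98°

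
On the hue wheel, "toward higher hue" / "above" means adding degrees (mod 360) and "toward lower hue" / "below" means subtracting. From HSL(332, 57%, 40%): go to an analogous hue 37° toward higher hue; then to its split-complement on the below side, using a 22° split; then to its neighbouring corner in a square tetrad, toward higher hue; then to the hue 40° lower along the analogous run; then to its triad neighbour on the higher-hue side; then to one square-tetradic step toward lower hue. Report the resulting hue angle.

+37° (analog 37° ↑): 332 + 37 = 369 → 369 − 360 = 9°
+158° (split-comp 22° ↓): 9 + 158 = 167°
+90° (square ↑): 167 + 90 = 257°
−40° (analog 40° ↓): 257 − 40 = 217°
+120° (triadic ↑): 217 + 120 = 337°
−90° (square ↓): 337 − 90 = 247°

247°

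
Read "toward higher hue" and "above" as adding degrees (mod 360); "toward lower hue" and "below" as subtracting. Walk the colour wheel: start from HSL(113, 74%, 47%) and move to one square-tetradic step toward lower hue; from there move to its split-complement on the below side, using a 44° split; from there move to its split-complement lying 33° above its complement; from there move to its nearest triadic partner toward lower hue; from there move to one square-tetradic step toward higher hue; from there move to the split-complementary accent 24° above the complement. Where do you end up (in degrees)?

113 − 90 = 23°   (square ↓)
23 + 136 = 159°   (split-comp 44° ↓)
159 + 213 = 372 → 372 − 360 = 12°   (split-comp 33° ↑)
12 − 120 = -108 → -108 + 360 = 252°   (triadic ↓)
252 + 90 = 342°   (square ↑)
342 + 204 = 546 → 546 − 360 = 186°   (split-comp 24° ↑)

186°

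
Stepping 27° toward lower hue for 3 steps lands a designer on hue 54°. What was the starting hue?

135°

3 steps of 27° (toward lower hue) give a net shift of −81°.
Start = end − shift: 54 + 81 = 135°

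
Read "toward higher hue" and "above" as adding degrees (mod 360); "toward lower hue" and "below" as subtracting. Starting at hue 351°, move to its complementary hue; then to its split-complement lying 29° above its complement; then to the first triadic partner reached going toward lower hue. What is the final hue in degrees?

351 + 180 = 531 → 531 − 360 = 171°   (complement)
171 + 209 = 380 → 380 − 360 = 20°   (split-comp 29° ↑)
20 − 120 = -100 → -100 + 360 = 260°   (triadic ↓)

260°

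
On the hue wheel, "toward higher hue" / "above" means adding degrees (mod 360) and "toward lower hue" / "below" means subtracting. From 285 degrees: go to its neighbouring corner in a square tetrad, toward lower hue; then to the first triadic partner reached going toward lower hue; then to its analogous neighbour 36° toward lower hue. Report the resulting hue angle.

285 − 90 = 195°   (square ↓)
195 − 120 = 75°   (triadic ↓)
75 − 36 = 39°   (analog 36° ↓)

39°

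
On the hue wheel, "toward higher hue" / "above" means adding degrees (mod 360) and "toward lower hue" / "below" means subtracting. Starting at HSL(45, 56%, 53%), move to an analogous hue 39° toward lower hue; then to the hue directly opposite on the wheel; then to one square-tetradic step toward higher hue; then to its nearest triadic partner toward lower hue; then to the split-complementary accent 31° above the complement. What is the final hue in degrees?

−39° (analog 39° ↓): 45 − 39 = 6°
+180° (complement): 6 + 180 = 186°
+90° (square ↑): 186 + 90 = 276°
−120° (triadic ↓): 276 − 120 = 156°
+211° (split-comp 31° ↑): 156 + 211 = 367 → 367 − 360 = 7°

7°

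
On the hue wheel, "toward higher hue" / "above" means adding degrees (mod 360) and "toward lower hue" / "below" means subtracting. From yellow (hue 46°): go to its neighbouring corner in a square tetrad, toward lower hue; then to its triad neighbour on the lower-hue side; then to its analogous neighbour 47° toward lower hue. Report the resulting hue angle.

46 − 90 = -44 → -44 + 360 = 316°   (square ↓)
316 − 120 = 196°   (triadic ↓)
196 − 47 = 149°   (analog 47° ↓)

149°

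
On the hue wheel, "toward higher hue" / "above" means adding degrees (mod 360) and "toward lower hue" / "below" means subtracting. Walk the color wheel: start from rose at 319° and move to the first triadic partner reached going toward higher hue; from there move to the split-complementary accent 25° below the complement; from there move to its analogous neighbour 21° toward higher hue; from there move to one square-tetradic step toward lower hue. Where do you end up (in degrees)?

+120° (triadic ↑): 319 + 120 = 439 → 439 − 360 = 79°
+155° (split-comp 25° ↓): 79 + 155 = 234°
+21° (analog 21° ↑): 234 + 21 = 255°
−90° (square ↓): 255 − 90 = 165°

165°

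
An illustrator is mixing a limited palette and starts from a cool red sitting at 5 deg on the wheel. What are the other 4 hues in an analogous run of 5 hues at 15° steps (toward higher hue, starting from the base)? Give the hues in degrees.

Analogous hues sit every 15° along the wheel.
5 + 15 = 20°
5 + 30 = 35°
5 + 45 = 50°
5 + 60 = 65°

20°, 35°, 50°, and 65°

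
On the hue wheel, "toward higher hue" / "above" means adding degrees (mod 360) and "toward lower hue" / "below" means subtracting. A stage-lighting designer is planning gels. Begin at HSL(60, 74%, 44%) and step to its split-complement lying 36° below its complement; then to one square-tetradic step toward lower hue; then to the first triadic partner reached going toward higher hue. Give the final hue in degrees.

234°

+144° (split-comp 36° ↓): 60 + 144 = 204°
−90° (square ↓): 204 − 90 = 114°
+120° (triadic ↑): 114 + 120 = 234°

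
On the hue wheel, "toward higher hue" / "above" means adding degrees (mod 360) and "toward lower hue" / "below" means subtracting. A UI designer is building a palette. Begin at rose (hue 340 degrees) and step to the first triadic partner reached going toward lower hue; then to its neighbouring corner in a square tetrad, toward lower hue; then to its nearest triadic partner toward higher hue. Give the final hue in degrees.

−120° (triadic ↓): 340 − 120 = 220°
−90° (square ↓): 220 − 90 = 130°
+120° (triadic ↑): 130 + 120 = 250°

250°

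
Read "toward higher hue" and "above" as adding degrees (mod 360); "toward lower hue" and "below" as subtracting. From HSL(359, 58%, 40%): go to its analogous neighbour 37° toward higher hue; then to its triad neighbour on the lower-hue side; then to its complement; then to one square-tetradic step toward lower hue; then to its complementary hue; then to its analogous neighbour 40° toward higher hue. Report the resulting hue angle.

226°

359 + 37 = 396 → 396 − 360 = 36°   (analog 37° ↑)
36 − 120 = -84 → -84 + 360 = 276°   (triadic ↓)
276 + 180 = 456 → 456 − 360 = 96°   (complement)
96 − 90 = 6°   (square ↓)
6 + 180 = 186°   (complement)
186 + 40 = 226°   (analog 40° ↑)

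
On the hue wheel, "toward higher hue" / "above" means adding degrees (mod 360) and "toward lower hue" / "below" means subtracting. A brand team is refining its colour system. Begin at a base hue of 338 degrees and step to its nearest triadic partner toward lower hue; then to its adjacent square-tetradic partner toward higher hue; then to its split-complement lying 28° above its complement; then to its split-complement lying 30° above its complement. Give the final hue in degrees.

6°

triadic ↓ −120°: 338 − 120 = 218°
square ↑ +90°: 218 + 90 = 308°
split-comp 28° ↑ +208°: 308 + 208 = 516 → 516 − 360 = 156°
split-comp 30° ↑ +210°: 156 + 210 = 366 → 366 − 360 = 6°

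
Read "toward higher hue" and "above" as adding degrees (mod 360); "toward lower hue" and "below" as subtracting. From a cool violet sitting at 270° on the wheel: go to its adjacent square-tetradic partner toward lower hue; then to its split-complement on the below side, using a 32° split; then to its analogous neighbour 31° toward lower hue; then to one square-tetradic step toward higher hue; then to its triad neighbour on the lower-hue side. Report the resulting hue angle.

square ↓ −90°: 270 − 90 = 180°
split-comp 32° ↓ +148°: 180 + 148 = 328°
analog 31° ↓ −31°: 328 − 31 = 297°
square ↑ +90°: 297 + 90 = 387 → 387 − 360 = 27°
triadic ↓ −120°: 27 − 120 = -93 → -93 + 360 = 267°

267°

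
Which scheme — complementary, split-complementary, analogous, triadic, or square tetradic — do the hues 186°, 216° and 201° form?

analogous

Sort the hues: 186°, 201°, 216°.
Successive gaps around the wheel: 15°, 15°, 330°.
A run of hues at equal small steps (15°) with one large closing gap is an analogous group.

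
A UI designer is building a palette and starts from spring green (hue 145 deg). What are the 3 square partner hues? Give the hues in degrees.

235°, 325°, 55°

145 + 90 = 235°
145 + 180 = 325°
145 + 270 = 415 → 415 − 360 = 55°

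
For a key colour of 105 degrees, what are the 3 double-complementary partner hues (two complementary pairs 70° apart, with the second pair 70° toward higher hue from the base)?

A rectangular tetradic uses two complementary pairs 70° apart: offsets 0°, 70°, 180°, 250°.
105 + 70 = 175°
105 + 180 = 285°
105 + 250 = 355°

175°, 285°, and 355°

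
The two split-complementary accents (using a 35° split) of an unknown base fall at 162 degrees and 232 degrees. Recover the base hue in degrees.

17°

The accents sit 35° either side of the complement, so the complement is their short-arc midpoint on the wheel.
Short-arc midpoint of 162° and 232°: 197°.
Base is 180° from the complement: 197 − 180 = 17°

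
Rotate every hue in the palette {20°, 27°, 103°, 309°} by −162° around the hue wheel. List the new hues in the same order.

20 − 162 = -142 → -142 + 360 = 218°
27 − 162 = -135 → -135 + 360 = 225°
103 − 162 = -59 → -59 + 360 = 301°
309 − 162 = 147°

218°, 225°, 301°, 147°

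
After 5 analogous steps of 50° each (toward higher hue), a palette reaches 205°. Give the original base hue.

315°

5 steps of 50° (toward higher hue) give a net shift of +250°.
Start = end − shift: 205 − 250 = -45 → -45 + 360 = 315°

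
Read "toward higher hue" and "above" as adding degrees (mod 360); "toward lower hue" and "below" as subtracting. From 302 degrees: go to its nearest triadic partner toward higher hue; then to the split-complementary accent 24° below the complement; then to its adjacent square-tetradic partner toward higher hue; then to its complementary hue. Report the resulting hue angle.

+120° (triadic ↑): 302 + 120 = 422 → 422 − 360 = 62°
+156° (split-comp 24° ↓): 62 + 156 = 218°
+90° (square ↑): 218 + 90 = 308°
+180° (complement): 308 + 180 = 488 → 488 − 360 = 128°

128°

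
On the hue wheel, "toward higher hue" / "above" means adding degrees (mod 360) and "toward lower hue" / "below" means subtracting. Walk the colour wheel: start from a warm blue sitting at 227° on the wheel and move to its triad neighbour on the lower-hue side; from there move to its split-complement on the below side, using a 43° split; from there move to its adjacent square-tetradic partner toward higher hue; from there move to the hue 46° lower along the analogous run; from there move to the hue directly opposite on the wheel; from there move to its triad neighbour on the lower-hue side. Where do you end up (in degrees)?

348°

−120° (triadic ↓): 227 − 120 = 107°
+137° (split-comp 43° ↓): 107 + 137 = 244°
+90° (square ↑): 244 + 90 = 334°
−46° (analog 46° ↓): 334 − 46 = 288°
+180° (complement): 288 + 180 = 468 → 468 − 360 = 108°
−120° (triadic ↓): 108 − 120 = -12 → -12 + 360 = 348°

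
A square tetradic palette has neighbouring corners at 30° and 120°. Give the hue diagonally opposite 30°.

210°

A square tetradic scheme places four hues 90° apart; opposite corners are 180° apart.
30 + 180 = 210°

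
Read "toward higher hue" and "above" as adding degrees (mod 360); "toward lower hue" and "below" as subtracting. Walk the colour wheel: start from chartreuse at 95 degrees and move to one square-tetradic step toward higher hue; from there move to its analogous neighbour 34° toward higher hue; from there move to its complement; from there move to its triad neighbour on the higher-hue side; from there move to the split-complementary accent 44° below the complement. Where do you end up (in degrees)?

295°

+90° (square ↑): 95 + 90 = 185°
+34° (analog 34° ↑): 185 + 34 = 219°
+180° (complement): 219 + 180 = 399 → 399 − 360 = 39°
+120° (triadic ↑): 39 + 120 = 159°
+136° (split-comp 44° ↓): 159 + 136 = 295°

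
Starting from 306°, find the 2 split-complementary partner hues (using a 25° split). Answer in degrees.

101° and 151°

Split-complementary hues sit 25° either side of the complement.
Complement of 306°: 306 + 180 = 486 → 486 − 360 = 126°
126 − 25 = 101°
126 + 25 = 151°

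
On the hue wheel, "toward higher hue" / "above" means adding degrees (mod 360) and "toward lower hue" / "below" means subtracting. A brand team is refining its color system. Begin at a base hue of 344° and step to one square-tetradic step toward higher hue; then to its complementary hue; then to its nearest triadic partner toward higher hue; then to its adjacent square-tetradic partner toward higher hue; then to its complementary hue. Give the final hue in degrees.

284°

+90° (square ↑): 344 + 90 = 434 → 434 − 360 = 74°
+180° (complement): 74 + 180 = 254°
+120° (triadic ↑): 254 + 120 = 374 → 374 − 360 = 14°
+90° (square ↑): 14 + 90 = 104°
+180° (complement): 104 + 180 = 284°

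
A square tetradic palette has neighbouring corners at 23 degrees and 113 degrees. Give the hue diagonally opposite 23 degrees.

A square tetradic scheme places four hues 90° apart; opposite corners are 180° apart.
23 + 180 = 203°

203°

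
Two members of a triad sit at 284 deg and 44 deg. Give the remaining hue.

164°

A triad spaces three hues 120° apart.
The full set is {44°, 164°, 284°}.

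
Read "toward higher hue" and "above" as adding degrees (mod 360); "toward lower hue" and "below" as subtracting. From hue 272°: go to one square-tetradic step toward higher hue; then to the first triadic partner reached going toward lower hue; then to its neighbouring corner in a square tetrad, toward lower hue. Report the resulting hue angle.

square ↑ +90°: 272 + 90 = 362 → 362 − 360 = 2°
triadic ↓ −120°: 2 − 120 = -118 → -118 + 360 = 242°
square ↓ −90°: 242 − 90 = 152°

152°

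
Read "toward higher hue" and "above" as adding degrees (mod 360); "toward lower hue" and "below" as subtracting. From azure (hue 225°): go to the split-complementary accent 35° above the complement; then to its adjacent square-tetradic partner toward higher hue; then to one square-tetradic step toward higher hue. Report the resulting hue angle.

+215° (split-comp 35° ↑): 225 + 215 = 440 → 440 − 360 = 80°
+90° (square ↑): 80 + 90 = 170°
+90° (square ↑): 170 + 90 = 260°

260°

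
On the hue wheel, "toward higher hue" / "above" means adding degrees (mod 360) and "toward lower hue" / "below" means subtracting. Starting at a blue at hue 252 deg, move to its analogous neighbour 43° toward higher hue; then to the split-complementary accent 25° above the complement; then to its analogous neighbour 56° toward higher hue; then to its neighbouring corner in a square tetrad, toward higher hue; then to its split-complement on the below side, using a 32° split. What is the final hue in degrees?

252 + 43 = 295°   (analog 43° ↑)
295 + 205 = 500 → 500 − 360 = 140°   (split-comp 25° ↑)
140 + 56 = 196°   (analog 56° ↑)
196 + 90 = 286°   (square ↑)
286 + 148 = 434 → 434 − 360 = 74°   (split-comp 32° ↓)

74°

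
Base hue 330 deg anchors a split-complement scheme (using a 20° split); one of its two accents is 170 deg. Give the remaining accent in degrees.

130°

Split-complementary hues sit 20° either side of the complement.
Complement of the base 330°: 330 + 180 = 510 → 510 − 360 = 150°
The given accent 170° is 20° one side of 150°; the other accent sits 20° the other side: 150 − 20 = 130°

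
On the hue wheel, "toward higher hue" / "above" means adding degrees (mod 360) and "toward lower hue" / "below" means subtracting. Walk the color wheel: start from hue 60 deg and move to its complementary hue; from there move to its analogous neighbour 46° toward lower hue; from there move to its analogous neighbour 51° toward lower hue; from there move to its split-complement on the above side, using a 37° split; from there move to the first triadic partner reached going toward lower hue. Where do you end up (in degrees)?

complement +180°: 60 + 180 = 240°
analog 46° ↓ −46°: 240 − 46 = 194°
analog 51° ↓ −51°: 194 − 51 = 143°
split-comp 37° ↑ +217°: 143 + 217 = 360 → 360 − 360 = 0°
triadic ↓ −120°: 0 − 120 = -120 → -120 + 360 = 240°

240°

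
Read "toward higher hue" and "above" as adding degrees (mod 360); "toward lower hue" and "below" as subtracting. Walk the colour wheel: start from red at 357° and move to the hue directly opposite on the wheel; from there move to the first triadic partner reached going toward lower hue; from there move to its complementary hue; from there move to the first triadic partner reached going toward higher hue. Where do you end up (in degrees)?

357°

complement +180°: 357 + 180 = 537 → 537 − 360 = 177°
triadic ↓ −120°: 177 − 120 = 57°
complement +180°: 57 + 180 = 237°
triadic ↑ +120°: 237 + 120 = 357°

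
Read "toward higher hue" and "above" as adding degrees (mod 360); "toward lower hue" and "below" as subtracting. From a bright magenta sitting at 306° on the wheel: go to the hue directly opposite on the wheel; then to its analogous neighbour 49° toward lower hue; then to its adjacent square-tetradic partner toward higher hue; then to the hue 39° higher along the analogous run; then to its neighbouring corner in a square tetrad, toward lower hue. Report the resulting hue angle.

116°

306 + 180 = 486 → 486 − 360 = 126°   (complement)
126 − 49 = 77°   (analog 49° ↓)
77 + 90 = 167°   (square ↑)
167 + 39 = 206°   (analog 39° ↑)
206 − 90 = 116°   (square ↓)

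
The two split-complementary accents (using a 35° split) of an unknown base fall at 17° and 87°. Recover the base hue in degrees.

The accents sit 35° either side of the complement, so the complement is their short-arc midpoint on the wheel.
Short-arc midpoint of 17° and 87°: 52°.
Base is 180° from the complement: 52 − 180 = -128 → -128 + 360 = 232°

232°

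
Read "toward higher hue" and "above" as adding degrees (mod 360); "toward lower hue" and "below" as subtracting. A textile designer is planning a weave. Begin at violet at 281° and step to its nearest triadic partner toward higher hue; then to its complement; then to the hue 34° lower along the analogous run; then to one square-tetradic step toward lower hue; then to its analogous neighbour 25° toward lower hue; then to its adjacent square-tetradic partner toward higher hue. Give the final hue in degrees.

+120° (triadic ↑): 281 + 120 = 401 → 401 − 360 = 41°
+180° (complement): 41 + 180 = 221°
−34° (analog 34° ↓): 221 − 34 = 187°
−90° (square ↓): 187 − 90 = 97°
−25° (analog 25° ↓): 97 − 25 = 72°
+90° (square ↑): 72 + 90 = 162°

162°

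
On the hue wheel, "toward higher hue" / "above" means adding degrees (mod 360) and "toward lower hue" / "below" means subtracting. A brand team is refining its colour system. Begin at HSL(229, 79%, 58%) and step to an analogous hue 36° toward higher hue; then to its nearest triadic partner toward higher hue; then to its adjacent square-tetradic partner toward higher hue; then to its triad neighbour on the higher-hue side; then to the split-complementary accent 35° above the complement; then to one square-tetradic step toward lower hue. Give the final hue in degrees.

0°

+36° (analog 36° ↑): 229 + 36 = 265°
+120° (triadic ↑): 265 + 120 = 385 → 385 − 360 = 25°
+90° (square ↑): 25 + 90 = 115°
+120° (triadic ↑): 115 + 120 = 235°
+215° (split-comp 35° ↑): 235 + 215 = 450 → 450 − 360 = 90°
−90° (square ↓): 90 − 90 = 0°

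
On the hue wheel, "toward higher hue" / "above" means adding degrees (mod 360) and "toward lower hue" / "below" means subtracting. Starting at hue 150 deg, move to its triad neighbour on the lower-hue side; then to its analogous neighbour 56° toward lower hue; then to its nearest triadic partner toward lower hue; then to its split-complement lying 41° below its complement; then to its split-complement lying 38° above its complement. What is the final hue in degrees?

−120° (triadic ↓): 150 − 120 = 30°
−56° (analog 56° ↓): 30 − 56 = -26 → -26 + 360 = 334°
−120° (triadic ↓): 334 − 120 = 214°
+139° (split-comp 41° ↓): 214 + 139 = 353°
+218° (split-comp 38° ↑): 353 + 218 = 571 → 571 − 360 = 211°

211°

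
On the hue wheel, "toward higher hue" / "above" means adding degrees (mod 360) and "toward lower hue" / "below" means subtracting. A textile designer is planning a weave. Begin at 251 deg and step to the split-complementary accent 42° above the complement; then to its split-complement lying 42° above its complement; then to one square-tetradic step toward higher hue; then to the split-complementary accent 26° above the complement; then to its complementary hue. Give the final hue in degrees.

91°

split-comp 42° ↑ +222°: 251 + 222 = 473 → 473 − 360 = 113°
split-comp 42° ↑ +222°: 113 + 222 = 335°
square ↑ +90°: 335 + 90 = 425 → 425 − 360 = 65°
split-comp 26° ↑ +206°: 65 + 206 = 271°
complement +180°: 271 + 180 = 451 → 451 − 360 = 91°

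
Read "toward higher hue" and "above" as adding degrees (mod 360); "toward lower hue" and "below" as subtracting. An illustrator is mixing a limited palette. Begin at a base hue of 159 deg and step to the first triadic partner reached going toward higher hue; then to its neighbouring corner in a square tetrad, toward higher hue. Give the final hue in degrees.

+120° (triadic ↑): 159 + 120 = 279°
+90° (square ↑): 279 + 90 = 369 → 369 − 360 = 9°

9°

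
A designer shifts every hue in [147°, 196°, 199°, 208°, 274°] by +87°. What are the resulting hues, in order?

234°, 283°, 286°, 295°, 1°

147 + 87 = 234°
196 + 87 = 283°
199 + 87 = 286°
208 + 87 = 295°
274 + 87 = 361 → 361 − 360 = 1°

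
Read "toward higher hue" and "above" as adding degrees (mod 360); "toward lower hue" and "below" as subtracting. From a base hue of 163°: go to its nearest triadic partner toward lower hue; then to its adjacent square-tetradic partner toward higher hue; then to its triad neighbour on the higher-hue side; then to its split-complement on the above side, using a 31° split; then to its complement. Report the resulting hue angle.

triadic ↓ −120°: 163 − 120 = 43°
square ↑ +90°: 43 + 90 = 133°
triadic ↑ +120°: 133 + 120 = 253°
split-comp 31° ↑ +211°: 253 + 211 = 464 → 464 − 360 = 104°
complement +180°: 104 + 180 = 284°

284°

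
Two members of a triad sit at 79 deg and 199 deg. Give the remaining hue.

319°

A triad spaces three hues 120° apart.
The full set is {79°, 199°, 319°}.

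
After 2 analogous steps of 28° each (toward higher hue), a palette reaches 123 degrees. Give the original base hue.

67°

2 steps of 28° (toward higher hue) give a net shift of +56°.
Start = end − shift: 123 − 56 = 67°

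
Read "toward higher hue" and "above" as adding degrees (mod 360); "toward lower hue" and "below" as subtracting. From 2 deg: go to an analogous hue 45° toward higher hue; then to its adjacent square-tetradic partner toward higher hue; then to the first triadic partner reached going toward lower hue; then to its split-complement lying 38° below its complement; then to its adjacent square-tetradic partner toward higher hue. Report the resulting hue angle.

analog 45° ↑ +45°: 2 + 45 = 47°
square ↑ +90°: 47 + 90 = 137°
triadic ↓ −120°: 137 − 120 = 17°
split-comp 38° ↓ +142°: 17 + 142 = 159°
square ↑ +90°: 159 + 90 = 249°

249°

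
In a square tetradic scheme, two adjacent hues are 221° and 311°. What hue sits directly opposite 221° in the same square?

41°

A square tetradic scheme places four hues 90° apart; opposite corners are 180° apart.
221 + 180 = 401 → 401 − 360 = 41°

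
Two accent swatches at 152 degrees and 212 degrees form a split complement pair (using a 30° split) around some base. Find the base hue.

The accents sit 30° either side of the complement, so the complement is their short-arc midpoint on the wheel.
Short-arc midpoint of 152° and 212°: 182°.
Base is 180° from the complement: 182 − 180 = 2°

2°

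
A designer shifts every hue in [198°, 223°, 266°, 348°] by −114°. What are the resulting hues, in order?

198 − 114 = 84°
223 − 114 = 109°
266 − 114 = 152°
348 − 114 = 234°

84°, 109°, 152°, 234°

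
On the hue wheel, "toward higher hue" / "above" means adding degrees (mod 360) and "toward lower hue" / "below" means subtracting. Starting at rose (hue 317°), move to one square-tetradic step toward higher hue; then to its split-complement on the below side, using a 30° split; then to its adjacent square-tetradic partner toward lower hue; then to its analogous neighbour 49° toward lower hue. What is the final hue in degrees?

58°

+90° (square ↑): 317 + 90 = 407 → 407 − 360 = 47°
+150° (split-comp 30° ↓): 47 + 150 = 197°
−90° (square ↓): 197 − 90 = 107°
−49° (analog 49° ↓): 107 − 49 = 58°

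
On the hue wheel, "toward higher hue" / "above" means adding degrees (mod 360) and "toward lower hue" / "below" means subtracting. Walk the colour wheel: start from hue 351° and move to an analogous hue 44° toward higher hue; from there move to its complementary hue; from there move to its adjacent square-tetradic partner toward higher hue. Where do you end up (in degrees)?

analog 44° ↑ +44°: 351 + 44 = 395 → 395 − 360 = 35°
complement +180°: 35 + 180 = 215°
square ↑ +90°: 215 + 90 = 305°

305°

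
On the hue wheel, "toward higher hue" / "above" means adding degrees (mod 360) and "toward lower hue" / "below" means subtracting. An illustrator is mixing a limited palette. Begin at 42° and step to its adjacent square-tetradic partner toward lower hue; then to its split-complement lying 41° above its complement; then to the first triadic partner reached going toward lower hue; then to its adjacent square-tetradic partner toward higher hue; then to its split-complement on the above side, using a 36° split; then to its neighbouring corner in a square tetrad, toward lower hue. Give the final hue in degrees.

269°

42 − 90 = -48 → -48 + 360 = 312°   (square ↓)
312 + 221 = 533 → 533 − 360 = 173°   (split-comp 41° ↑)
173 − 120 = 53°   (triadic ↓)
53 + 90 = 143°   (square ↑)
143 + 216 = 359°   (split-comp 36° ↑)
359 − 90 = 269°   (square ↓)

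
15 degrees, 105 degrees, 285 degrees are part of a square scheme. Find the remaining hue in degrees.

A square tetradic scheme places four hues every 90°.
The full set through 15° is {15°, 105°, 195°, 285°}.
Given {15°, 105°, 285°}, the missing hue is 195°.

195°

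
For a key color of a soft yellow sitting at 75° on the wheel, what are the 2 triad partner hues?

195° and 315°

A triad places three hues 120° apart.
75 + 120 = 195°
75 + 240 = 315°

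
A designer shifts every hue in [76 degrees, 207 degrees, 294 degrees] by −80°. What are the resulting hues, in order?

76 − 80 = -4 → -4 + 360 = 356°
207 − 80 = 127°
294 − 80 = 214°

356°, 127°, 214°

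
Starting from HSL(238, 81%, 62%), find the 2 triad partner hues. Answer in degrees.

358° and 118°

238 + 120 = 358°
238 + 240 = 478 → 478 − 360 = 118°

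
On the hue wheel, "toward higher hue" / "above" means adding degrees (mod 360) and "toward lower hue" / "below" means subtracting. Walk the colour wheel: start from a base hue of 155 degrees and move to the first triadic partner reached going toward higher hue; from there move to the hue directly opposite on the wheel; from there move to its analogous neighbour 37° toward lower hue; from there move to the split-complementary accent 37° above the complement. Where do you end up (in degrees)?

triadic ↑ +120°: 155 + 120 = 275°
complement +180°: 275 + 180 = 455 → 455 − 360 = 95°
analog 37° ↓ −37°: 95 − 37 = 58°
split-comp 37° ↑ +217°: 58 + 217 = 275°

275°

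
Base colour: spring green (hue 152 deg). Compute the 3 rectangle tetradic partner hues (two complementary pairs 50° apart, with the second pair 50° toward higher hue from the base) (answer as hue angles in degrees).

152 + 50 = 202°
152 + 180 = 332°
152 + 230 = 382 → 382 − 360 = 22°

202°, 332° and 22°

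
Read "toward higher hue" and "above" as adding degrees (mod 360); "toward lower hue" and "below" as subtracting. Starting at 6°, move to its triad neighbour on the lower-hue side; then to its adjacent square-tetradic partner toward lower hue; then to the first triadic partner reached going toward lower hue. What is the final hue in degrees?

triadic ↓ −120°: 6 − 120 = -114 → -114 + 360 = 246°
square ↓ −90°: 246 − 90 = 156°
triadic ↓ −120°: 156 − 120 = 36°

36°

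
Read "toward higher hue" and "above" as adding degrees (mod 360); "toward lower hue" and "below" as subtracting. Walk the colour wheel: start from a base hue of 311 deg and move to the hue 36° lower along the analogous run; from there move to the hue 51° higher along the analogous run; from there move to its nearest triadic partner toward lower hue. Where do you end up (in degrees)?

analog 36° ↓ −36°: 311 − 36 = 275°
analog 51° ↑ +51°: 275 + 51 = 326°
triadic ↓ −120°: 326 − 120 = 206°

206°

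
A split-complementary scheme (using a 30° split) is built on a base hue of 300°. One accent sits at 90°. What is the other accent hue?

150°

Split-complementary hues sit 30° either side of the complement.
Complement of the base 300°: 300 + 180 = 480 → 480 − 360 = 120°
The given accent 90° is 30° one side of 120°; the other accent sits 30° the other side: 120 + 30 = 150°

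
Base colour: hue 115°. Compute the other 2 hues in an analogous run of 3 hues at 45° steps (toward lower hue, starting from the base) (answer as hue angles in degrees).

70° and 25°

Analogous hues sit every 45° along the wheel.
115 − 45 = 70°
115 − 90 = 25°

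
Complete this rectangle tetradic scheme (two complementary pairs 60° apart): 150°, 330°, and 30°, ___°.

A rectangular tetradic uses two complementary pairs 60° apart: offsets 0°, 60°, 180°, 240°.
Among {30°, 150°, 330°}, 330° and 150° are a 180° pair.
The remaining hue 30° needs its own complement: 30 + 180 = 210°

210°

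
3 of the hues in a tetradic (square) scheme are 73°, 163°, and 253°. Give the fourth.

A square tetradic scheme places four hues every 90°.
The full set through 73° is {73°, 163°, 253°, 343°}.
Given {73°, 163°, 253°}, the missing hue is 343°.

343°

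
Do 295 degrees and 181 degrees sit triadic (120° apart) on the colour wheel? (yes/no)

no

Angular distance: |295 − 181| = 114 = 114°.
Triadic (120° apart) requires 120°.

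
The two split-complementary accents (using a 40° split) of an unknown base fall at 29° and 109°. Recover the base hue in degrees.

The accents sit 40° either side of the complement, so the complement is their short-arc midpoint on the wheel.
Short-arc midpoint of 29° and 109°: 69°.
Base is 180° from the complement: 69 − 180 = -111 → -111 + 360 = 249°

249°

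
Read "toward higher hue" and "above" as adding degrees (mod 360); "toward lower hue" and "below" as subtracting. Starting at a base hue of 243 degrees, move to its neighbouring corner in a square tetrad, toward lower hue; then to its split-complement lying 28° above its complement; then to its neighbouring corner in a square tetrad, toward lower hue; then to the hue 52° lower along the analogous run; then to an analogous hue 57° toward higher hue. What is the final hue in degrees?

276°

243 − 90 = 153°   (square ↓)
153 + 208 = 361 → 361 − 360 = 1°   (split-comp 28° ↑)
1 − 90 = -89 → -89 + 360 = 271°   (square ↓)
271 − 52 = 219°   (analog 52° ↓)
219 + 57 = 276°   (analog 57° ↑)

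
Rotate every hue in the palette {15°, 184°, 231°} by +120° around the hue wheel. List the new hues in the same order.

135°, 304°, 351°

15 + 120 = 135°
184 + 120 = 304°
231 + 120 = 351°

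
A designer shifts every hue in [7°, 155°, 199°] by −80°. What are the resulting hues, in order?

287°, 75°, 119°

7 − 80 = -73 → -73 + 360 = 287°
155 − 80 = 75°
199 − 80 = 119°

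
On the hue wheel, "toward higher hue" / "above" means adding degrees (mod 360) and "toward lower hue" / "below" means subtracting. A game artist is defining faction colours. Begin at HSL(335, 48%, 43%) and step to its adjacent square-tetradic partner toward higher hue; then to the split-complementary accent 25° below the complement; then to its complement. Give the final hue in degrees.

40°

square ↑ +90°: 335 + 90 = 425 → 425 − 360 = 65°
split-comp 25° ↓ +155°: 65 + 155 = 220°
complement +180°: 220 + 180 = 400 → 400 − 360 = 40°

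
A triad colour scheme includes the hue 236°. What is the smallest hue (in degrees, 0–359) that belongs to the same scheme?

116°

A triad places three hues 120° apart.
The full set through 236° is {116°, 236°, 356°}.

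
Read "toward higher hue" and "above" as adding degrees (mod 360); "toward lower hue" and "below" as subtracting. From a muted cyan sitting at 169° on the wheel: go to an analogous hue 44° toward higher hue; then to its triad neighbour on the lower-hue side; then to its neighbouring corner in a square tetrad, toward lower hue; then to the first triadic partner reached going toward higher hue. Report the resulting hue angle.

analog 44° ↑ +44°: 169 + 44 = 213°
triadic ↓ −120°: 213 − 120 = 93°
square ↓ −90°: 93 − 90 = 3°
triadic ↑ +120°: 3 + 120 = 123°

123°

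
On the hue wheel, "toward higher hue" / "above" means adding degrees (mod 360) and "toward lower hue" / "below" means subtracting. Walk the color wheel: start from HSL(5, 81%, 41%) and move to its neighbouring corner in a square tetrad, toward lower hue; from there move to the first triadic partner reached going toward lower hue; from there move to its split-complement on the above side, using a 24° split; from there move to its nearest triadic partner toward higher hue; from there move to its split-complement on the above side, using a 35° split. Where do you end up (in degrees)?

334°

−90° (square ↓): 5 − 90 = -85 → -85 + 360 = 275°
−120° (triadic ↓): 275 − 120 = 155°
+204° (split-comp 24° ↑): 155 + 204 = 359°
+120° (triadic ↑): 359 + 120 = 479 → 479 − 360 = 119°
+215° (split-comp 35° ↑): 119 + 215 = 334°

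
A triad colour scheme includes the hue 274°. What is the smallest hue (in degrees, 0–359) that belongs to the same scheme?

34°

A triad places three hues 120° apart.
The full set through 274° is {34°, 154°, 274°}.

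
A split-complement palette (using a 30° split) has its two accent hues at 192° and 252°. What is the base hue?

42°

The accents sit 30° either side of the complement, so the complement is their short-arc midpoint on the wheel.
Short-arc midpoint of 192° and 252°: 222°.
Base is 180° from the complement: 222 − 180 = 42°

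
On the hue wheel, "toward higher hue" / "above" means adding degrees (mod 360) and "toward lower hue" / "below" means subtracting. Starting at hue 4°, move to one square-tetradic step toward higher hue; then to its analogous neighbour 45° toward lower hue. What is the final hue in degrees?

+90° (square ↑): 4 + 90 = 94°
−45° (analog 45° ↓): 94 − 45 = 49°

49°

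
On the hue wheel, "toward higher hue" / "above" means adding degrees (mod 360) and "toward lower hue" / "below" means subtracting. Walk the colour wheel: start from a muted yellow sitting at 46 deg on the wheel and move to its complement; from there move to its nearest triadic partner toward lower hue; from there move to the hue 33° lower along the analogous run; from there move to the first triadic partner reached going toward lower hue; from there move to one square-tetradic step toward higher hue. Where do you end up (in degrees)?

43°

46 + 180 = 226°   (complement)
226 − 120 = 106°   (triadic ↓)
106 − 33 = 73°   (analog 33° ↓)
73 − 120 = -47 → -47 + 360 = 313°   (triadic ↓)
313 + 90 = 403 → 403 − 360 = 43°   (square ↑)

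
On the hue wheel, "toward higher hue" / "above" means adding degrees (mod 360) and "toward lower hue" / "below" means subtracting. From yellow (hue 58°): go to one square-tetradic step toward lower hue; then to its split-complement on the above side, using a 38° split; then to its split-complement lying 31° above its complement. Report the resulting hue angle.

37°

58 − 90 = -32 → -32 + 360 = 328°   (square ↓)
328 + 218 = 546 → 546 − 360 = 186°   (split-comp 38° ↑)
186 + 211 = 397 → 397 − 360 = 37°   (split-comp 31° ↑)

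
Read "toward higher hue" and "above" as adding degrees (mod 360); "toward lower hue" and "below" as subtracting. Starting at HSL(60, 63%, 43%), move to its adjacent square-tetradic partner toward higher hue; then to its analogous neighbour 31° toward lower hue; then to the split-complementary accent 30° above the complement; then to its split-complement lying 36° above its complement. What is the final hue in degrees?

185°

+90° (square ↑): 60 + 90 = 150°
−31° (analog 31° ↓): 150 − 31 = 119°
+210° (split-comp 30° ↑): 119 + 210 = 329°
+216° (split-comp 36° ↑): 329 + 216 = 545 → 545 − 360 = 185°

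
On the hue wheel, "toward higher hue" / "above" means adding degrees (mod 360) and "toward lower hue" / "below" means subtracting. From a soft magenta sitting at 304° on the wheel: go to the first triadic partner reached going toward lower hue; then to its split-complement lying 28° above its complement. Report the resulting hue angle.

32°

triadic ↓ −120°: 304 − 120 = 184°
split-comp 28° ↑ +208°: 184 + 208 = 392 → 392 − 360 = 32°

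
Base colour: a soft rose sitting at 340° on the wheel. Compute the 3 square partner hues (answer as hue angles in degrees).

A square tetradic scheme places four hues every 90°.
340 + 90 = 430 → 430 − 360 = 70°
340 + 180 = 520 → 520 − 360 = 160°
340 + 270 = 610 → 610 − 360 = 250°

70°, 160° and 250°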